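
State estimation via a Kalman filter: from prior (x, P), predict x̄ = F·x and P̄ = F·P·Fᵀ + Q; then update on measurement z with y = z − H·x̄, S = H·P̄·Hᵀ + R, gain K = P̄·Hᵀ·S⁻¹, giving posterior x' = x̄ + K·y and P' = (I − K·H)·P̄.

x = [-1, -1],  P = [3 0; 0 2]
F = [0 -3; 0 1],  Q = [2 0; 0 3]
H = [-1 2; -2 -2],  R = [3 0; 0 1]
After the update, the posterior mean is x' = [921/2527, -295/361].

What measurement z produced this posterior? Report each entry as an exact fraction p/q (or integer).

x̄ = F·x = [3, -1]
P̄ = F·P·Fᵀ + Q = [20 -6; -6 5]
S = H·P̄·Hᵀ + R = [67 32; 32 53]
K = P̄·Hᵀ·S⁻¹ = [-800/2527 -852/2527; 112/361 -54/361]
x' − x̄ = [-6660/2527, 66/361] = K·y
y = (KᵀK)⁻¹·Kᵀ·(x' − x̄) = [3, 5]
z = y + H·x̄ = [3, 5] + [-5, -4] = [-2, 1]

z = [-2, 1]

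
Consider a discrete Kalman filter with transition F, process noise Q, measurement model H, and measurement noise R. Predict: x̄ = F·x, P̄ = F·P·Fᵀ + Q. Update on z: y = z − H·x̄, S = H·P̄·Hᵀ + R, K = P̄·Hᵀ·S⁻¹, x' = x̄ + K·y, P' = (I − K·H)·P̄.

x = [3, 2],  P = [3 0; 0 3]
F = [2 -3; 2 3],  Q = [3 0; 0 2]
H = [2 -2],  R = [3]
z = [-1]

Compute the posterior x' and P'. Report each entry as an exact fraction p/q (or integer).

x' = [2622/455, 412/65]
P' = [6114/455 849/65; 849/65 873/65]

x̄ = F·x = [0, 12]
P̄ = F·P·Fᵀ + Q = [42 -15; -15 41]
y = z − H·x̄ = [23]
S = H·P̄·Hᵀ + R = [455]
K = P̄·Hᵀ·S⁻¹ = [114/455; -16/65]
x' = x̄ + K·y = [2622/455, 412/65]
P' = (I − K·H)·P̄ = [6114/455 849/65; 849/65 873/65]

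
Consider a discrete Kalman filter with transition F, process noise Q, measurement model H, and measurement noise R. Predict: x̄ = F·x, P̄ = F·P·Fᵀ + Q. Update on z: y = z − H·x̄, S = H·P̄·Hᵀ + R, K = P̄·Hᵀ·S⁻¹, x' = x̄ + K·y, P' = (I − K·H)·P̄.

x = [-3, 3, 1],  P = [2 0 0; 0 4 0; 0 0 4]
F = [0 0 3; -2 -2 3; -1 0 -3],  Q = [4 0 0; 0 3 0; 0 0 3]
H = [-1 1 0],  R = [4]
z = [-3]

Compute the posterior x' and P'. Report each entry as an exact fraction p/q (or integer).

x̄ = F·x = [3, 3, 0]
P̄ = F·P·Fᵀ + Q = [40 36 -36; 36 63 -32; -36 -32 41]
y = z − H·x̄ = [-3]
S = H·P̄·Hᵀ + R = [35]
K = P̄·Hᵀ·S⁻¹ = [-4/35; 27/35; 4/35]
x' = x̄ + K·y = [117/35, 24/35, -12/35]
P' = (I − K·H)·P̄ = [1384/35 1368/35 -1244/35; 1368/35 1476/35 -1228/35; -1244/35 -1228/35 1419/35]

x' = [117/35, 24/35, -12/35]
P' = [1384/35 1368/35 -1244/35; 1368/35 1476/35 -1228/35; -1244/35 -1228/35 1419/35]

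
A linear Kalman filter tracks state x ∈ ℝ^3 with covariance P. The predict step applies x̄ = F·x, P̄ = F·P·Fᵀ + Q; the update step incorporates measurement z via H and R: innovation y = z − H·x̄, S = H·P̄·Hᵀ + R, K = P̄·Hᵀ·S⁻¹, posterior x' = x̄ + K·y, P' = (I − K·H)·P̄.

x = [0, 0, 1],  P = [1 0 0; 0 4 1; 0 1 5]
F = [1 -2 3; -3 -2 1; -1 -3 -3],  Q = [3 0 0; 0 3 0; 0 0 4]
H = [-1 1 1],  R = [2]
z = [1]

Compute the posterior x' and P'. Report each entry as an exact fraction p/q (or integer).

x' = [28/19, 31/19, 15/19]
P' = [2180/57 496/19 221/19; 496/19 503/19 -3/19; 221/19 -3/19 248/19]

x̄ = F·x = [3, 1, -3]
P̄ = F·P·Fᵀ + Q = [53 20 -25; 20 29 15; -25 15 104]
y = z − H·x̄ = [6]
S = H·P̄·Hᵀ + R = [228]
K = P̄·Hᵀ·S⁻¹ = [-29/114; 2/19; 12/19]
x' = x̄ + K·y = [28/19, 31/19, 15/19]
P' = (I − K·H)·P̄ = [2180/57 496/19 221/19; 496/19 503/19 -3/19; 221/19 -3/19 248/19]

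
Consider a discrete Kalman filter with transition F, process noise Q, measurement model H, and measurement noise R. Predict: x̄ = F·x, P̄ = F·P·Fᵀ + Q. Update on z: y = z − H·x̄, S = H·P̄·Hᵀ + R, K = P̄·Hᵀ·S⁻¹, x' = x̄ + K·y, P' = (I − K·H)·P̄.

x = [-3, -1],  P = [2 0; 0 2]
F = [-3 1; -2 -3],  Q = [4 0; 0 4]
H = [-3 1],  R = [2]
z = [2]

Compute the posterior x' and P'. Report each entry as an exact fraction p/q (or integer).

x̄ = F·x = [8, 9]
P̄ = F·P·Fᵀ + Q = [24 6; 6 30]
y = z − H·x̄ = [17]
S = H·P̄·Hᵀ + R = [212]
K = P̄·Hᵀ·S⁻¹ = [-33/106; 3/53]
x' = x̄ + K·y = [287/106, 528/53]
P' = (I − K·H)·P̄ = [183/53 516/53; 516/53 1554/53]

x' = [287/106, 528/53]
P' = [183/53 516/53; 516/53 1554/53]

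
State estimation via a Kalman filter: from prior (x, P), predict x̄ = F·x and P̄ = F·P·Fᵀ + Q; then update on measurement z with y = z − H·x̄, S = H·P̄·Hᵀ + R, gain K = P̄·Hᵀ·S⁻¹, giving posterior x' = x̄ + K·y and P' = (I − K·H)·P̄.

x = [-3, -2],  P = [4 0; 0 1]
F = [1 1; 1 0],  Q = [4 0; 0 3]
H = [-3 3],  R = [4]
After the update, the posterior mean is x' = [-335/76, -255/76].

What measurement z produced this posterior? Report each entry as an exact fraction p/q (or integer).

z = [3]

x̄ = F·x = [-5, -3]
P̄ = F·P·Fᵀ + Q = [9 4; 4 7]
S = H·P̄·Hᵀ + R = [76]
K = P̄·Hᵀ·S⁻¹ = [-15/76; 9/76]
x' − x̄ = [45/76, -27/76] = K·y
y = (KᵀK)⁻¹·Kᵀ·(x' − x̄) = [-3]
z = y + H·x̄ = [-3] + [6] = [3]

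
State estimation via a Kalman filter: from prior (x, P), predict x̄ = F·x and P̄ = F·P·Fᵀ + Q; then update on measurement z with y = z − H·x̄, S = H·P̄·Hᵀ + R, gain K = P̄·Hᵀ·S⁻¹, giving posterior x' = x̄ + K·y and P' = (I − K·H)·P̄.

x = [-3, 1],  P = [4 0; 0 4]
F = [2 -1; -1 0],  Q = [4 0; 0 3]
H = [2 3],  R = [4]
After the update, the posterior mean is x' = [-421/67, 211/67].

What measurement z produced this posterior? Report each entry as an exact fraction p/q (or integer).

x̄ = F·x = [-7, 3]
P̄ = F·P·Fᵀ + Q = [24 -8; -8 7]
S = H·P̄·Hᵀ + R = [67]
K = P̄·Hᵀ·S⁻¹ = [24/67; 5/67]
x' − x̄ = [48/67, 10/67] = K·y
y = (KᵀK)⁻¹·Kᵀ·(x' − x̄) = [2]
z = y + H·x̄ = [2] + [-5] = [-3]

z = [-3]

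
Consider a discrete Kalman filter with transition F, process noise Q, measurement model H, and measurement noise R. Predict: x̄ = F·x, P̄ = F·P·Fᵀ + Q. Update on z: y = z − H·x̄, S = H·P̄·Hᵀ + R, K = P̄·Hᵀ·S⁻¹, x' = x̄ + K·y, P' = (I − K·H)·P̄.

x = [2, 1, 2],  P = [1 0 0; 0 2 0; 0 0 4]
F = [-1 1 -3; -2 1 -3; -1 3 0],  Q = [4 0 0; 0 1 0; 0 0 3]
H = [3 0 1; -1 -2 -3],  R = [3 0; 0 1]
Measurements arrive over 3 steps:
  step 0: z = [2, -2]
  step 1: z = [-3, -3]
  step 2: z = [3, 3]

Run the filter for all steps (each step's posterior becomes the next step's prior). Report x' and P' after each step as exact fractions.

step 0: x̄ = F·x = [-7, -9, 1]
step 0: P̄ = F·P·Fᵀ + Q = [43 40 7; 40 43 8; 7 8 22]
step 0: y = z − H·x̄ = [22, -24]
step 0: S = H·P̄·Hᵀ + R = [454 -521; -521 712]
step 0: K = P̄·Hᵀ·S⁻¹ = [21808/51807 5480/51807; 12986/51807 -1412/51807; -5251/17269 -6001/17269]
step 0: x' = x̄ + K·y = [-14393/51807, -146683/51807, 45771/17269]
step 0: P' = (I − K·H)·P̄ = [50933/51807 102856/51807 -29125/17269; 102856/51807 353693/51807 -89870/17269; -29125/17269 -89870/17269 71622/17269]
step 1: x̄ = F·x = [-77747/7401, -176612/17269, -60808/7401]
step 1: P̄ = F·P·Fᵀ + Q = [490478/7401 138670/2467 409279/7401; 138670/2467 900254/17269 124158/2467; 409279/7401 124158/2467 396065/7401]
step 1: y = z − H·x̄ = [271846/7401, -3036290/51807]
step 1: S = H·P̄·Hᵀ + R = [7288244/7401 -9993427/7401; -9993427/7401 99366110/51807]
step 1: K = P̄·Hᵀ·S⁻¹ = [1144849115/3394726737 196072177/3394726737; -30569156/3394726737 -572772856/3394726737; -112639646/1131575579 -266026166/1131575579]
step 1: x' = x̄ + K·y = [-1700427613/1131575579, -757392244/1131575579, 2156584872/1131575579]
step 1: P' = (I − K·H)·P̄ = [1615444186/3394726737 1211919638/3394726737 -470595071/1131575579; 1211919638/3394726737 5271626182/3394726737 -1242488794/1131575579; -470595071/1131575579 -1242488794/1131575579 1073866275/1131575579]
step 2: x̄ = F·x = [-5526719247/1131575579, -3826291634/1131575579, -571749119/1131575579]
step 2: P̄ = F·P·Fᵀ + Q = [60930614479/3394726737 14506625480/1131575579 41894485979/3394726737; 14506625480/1131575579 14899405424/1131575579 13291390417/1131575579; 41894485979/3394726737 13291390417/1131575579 51972742207/3394726737]
step 2: y = z − H·x̄ = [20546633597/1131575579, -11499823135/1131575579]
step 2: S = H·P̄·Hᵀ + R = [861899368603/3394726737 -1098522530990/3394726737; -1098522530990/3394726737 1614809362813/3394726737]
step 2: K = P̄·Hᵀ·S⁻¹ = [18325685829064/54511433015547 3228812472896/54511433015547; -648502808911/54511433015547 -8966165542433/54511433015547; -1770017520028/18170477671849 -4327335003886/18170477671849]
step 2: x' = x̄ + K·y = [11232419188547/18170477671849, -34993058638330/18170477671849, 2657119154397/18170477671849]
step 2: P' = (I − K·H)·P̄ = [25763755952165/54511433015547 18975031341424/54511433015547 -7438070123101/18170477671849; 18975031341424/54511433015547 83301470777012/54511433015547 -19623534150335/18170477671849; -7438070123101/18170477671849 -19623534150335/18170477671849 17004157809219/18170477671849]

step 0: x' = [-14393/51807, -146683/51807, 45771/17269], P' = [50933/51807 102856/51807 -29125/17269; 102856/51807 353693/51807 -89870/17269; -29125/17269 -89870/17269 71622/17269]
step 1: x' = [-1700427613/1131575579, -757392244/1131575579, 2156584872/1131575579], P' = [1615444186/3394726737 1211919638/3394726737 -470595071/1131575579; 1211919638/3394726737 5271626182/3394726737 -1242488794/1131575579; -470595071/1131575579 -1242488794/1131575579 1073866275/1131575579]
step 2: x' = [11232419188547/18170477671849, -34993058638330/18170477671849, 2657119154397/18170477671849], P' = [25763755952165/54511433015547 18975031341424/54511433015547 -7438070123101/18170477671849; 18975031341424/54511433015547 83301470777012/54511433015547 -19623534150335/18170477671849; -7438070123101/18170477671849 -19623534150335/18170477671849 17004157809219/18170477671849]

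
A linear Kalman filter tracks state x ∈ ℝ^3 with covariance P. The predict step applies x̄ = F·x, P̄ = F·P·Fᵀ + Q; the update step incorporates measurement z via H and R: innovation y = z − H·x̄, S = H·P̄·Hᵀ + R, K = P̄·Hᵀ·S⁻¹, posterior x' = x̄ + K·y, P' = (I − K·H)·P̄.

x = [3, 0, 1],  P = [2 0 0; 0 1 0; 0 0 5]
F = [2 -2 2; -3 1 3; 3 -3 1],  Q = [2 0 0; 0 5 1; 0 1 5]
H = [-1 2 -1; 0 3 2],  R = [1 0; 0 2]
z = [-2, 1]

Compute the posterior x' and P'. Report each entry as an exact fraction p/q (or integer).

x̄ = F·x = [8, -6, 10]
P̄ = F·P·Fᵀ + Q = [34 16 28; 16 69 -5; 28 -5 37]
y = z − H·x̄ = [28, -1]
S = H·P̄·Hᵀ + R = [360 231; 231 711]
K = P̄·Hᵀ·S⁻¹ = [-15118/67533 4930/22511; 14930/67533 13861/67533; -22318/67533 4285/22511]
x' = x̄ + K·y = [102170/67533, -1019/67533, 37571/67533]
P' = (I − K·H)·P̄ = [101474/22511 86884/67533 -38512/22511; 86884/67533 33050/67533 -35714/67533; -38512/22511 -35714/67533 22142/22511]

x' = [102170/67533, -1019/67533, 37571/67533]
P' = [101474/22511 86884/67533 -38512/22511; 86884/67533 33050/67533 -35714/67533; -38512/22511 -35714/67533 22142/22511]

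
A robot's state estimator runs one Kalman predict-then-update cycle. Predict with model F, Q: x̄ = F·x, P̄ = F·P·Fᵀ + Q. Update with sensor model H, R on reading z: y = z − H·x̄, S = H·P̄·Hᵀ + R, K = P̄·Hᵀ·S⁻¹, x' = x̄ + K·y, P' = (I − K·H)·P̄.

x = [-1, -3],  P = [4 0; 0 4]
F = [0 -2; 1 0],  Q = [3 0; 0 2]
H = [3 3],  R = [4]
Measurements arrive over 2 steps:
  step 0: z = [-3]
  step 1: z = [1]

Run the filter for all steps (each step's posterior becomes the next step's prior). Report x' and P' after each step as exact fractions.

step 0: x' = [348/229, -553/229], P' = [1102/229 -1026/229; -1026/229 1050/229]
step 1: x' = [87341/95875, -49872/95875], P' = [153684/95875 -125928/95875; -125928/95875 140376/95875]

step 0: x̄ = F·x = [6, -1]
step 0: P̄ = F·P·Fᵀ + Q = [19 0; 0 6]
step 0: y = z − H·x̄ = [-18]
step 0: S = H·P̄·Hᵀ + R = [229]
step 0: K = P̄·Hᵀ·S⁻¹ = [57/229; 18/229]
step 0: x' = x̄ + K·y = [348/229, -553/229]
step 0: P' = (I − K·H)·P̄ = [1102/229 -1026/229; -1026/229 1050/229]
step 1: x̄ = F·x = [1106/229, 348/229]
step 1: P̄ = F·P·Fᵀ + Q = [4887/229 2052/229; 2052/229 1560/229]
step 1: y = z − H·x̄ = [-4133/229]
step 1: S = H·P̄·Hᵀ + R = [95875/229]
step 1: K = P̄·Hᵀ·S⁻¹ = [20817/95875; 10836/95875]
step 1: x' = x̄ + K·y = [87341/95875, -49872/95875]
step 1: P' = (I − K·H)·P̄ = [153684/95875 -125928/95875; -125928/95875 140376/95875]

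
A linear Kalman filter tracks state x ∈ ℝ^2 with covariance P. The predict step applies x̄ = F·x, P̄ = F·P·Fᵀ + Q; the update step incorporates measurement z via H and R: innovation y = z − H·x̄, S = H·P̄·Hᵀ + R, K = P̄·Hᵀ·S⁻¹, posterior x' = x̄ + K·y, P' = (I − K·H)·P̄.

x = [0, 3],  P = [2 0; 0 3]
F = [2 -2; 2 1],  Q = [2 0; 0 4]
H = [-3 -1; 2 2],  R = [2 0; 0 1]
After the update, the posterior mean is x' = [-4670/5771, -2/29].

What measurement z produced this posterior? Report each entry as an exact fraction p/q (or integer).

x̄ = F·x = [-6, 3]
P̄ = F·P·Fᵀ + Q = [22 2; 2 15]
S = H·P̄·Hᵀ + R = [227 -178; -178 165]
K = P̄·Hᵀ·S⁻¹ = [-2676/5771 -1208/5771; 13/29 20/29]
x' − x̄ = [29956/5771, -89/29] = K·y
y = (KᵀK)⁻¹·Kᵀ·(x' − x̄) = [-13, 4]
z = y + H·x̄ = [-13, 4] + [15, -6] = [2, -2]

z = [2, -2]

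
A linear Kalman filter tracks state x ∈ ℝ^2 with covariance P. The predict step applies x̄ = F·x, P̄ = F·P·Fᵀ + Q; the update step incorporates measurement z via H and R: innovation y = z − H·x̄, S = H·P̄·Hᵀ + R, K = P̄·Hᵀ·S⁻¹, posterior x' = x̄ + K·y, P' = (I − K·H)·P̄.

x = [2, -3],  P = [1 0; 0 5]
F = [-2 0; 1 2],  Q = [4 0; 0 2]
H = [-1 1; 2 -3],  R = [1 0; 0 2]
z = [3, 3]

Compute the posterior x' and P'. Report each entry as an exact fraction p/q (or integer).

x' = [-3582/515, -2737/515]
P' = [1996/515 1436/515; 1436/515 1126/515]

x̄ = F·x = [-4, -4]
P̄ = F·P·Fᵀ + Q = [8 -2; -2 23]
y = z − H·x̄ = [3, -1]
S = H·P̄·Hᵀ + R = [36 -95; -95 265]
K = P̄·Hᵀ·S⁻¹ = [-112/103 -158/515; -62/103 -253/515]
x' = x̄ + K·y = [-3582/515, -2737/515]
P' = (I − K·H)·P̄ = [1996/515 1436/515; 1436/515 1126/515]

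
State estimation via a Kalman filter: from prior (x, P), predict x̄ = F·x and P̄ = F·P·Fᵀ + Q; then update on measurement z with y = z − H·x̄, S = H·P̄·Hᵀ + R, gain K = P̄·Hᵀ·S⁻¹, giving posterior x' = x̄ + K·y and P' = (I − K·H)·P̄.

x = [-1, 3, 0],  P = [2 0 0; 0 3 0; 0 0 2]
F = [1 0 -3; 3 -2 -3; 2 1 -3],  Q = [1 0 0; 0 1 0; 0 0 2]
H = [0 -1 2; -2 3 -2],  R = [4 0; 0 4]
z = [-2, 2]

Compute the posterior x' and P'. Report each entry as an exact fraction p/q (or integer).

x̄ = F·x = [-1, -9, 1]
P̄ = F·P·Fᵀ + Q = [21 24 22; 24 49 24; 22 24 31]
y = z − H·x̄ = [-13, 29]
S = H·P̄·Hᵀ + R = [81 -119; -119 253]
K = P̄·Hᵀ·S⁻¹ = [1697/3166 623/3166; 1454/1583 1003/1583; 1392/1583 442/1583]
x' = x̄ + K·y = [-3580/1583, -4062/1583, -3695/1583]
P' = (I − K·H)·P̄ = [20634/1583 22954/1583 13174/1583; 22954/1583 27868/1583 16842/1583; 13174/1583 16842/1583 11205/1583]

x' = [-3580/1583, -4062/1583, -3695/1583]
P' = [20634/1583 22954/1583 13174/1583; 22954/1583 27868/1583 16842/1583; 13174/1583 16842/1583 11205/1583]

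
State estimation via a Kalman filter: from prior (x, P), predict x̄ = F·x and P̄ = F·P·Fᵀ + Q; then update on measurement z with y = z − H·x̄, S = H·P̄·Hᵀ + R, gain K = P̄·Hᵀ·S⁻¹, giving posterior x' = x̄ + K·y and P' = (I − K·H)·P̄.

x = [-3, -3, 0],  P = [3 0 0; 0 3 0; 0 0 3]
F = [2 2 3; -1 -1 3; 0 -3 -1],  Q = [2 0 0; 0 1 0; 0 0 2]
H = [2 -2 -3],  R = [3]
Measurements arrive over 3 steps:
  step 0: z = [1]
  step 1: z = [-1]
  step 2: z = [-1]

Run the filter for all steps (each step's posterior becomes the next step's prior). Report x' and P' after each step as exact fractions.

step 0: x̄ = F·x = [-12, 6, 9]
step 0: P̄ = F·P·Fᵀ + Q = [53 15 -27; 15 34 0; -27 0 32]
step 0: y = z − H·x̄ = [64]
step 0: S = H·P̄·Hᵀ + R = [843]
step 0: K = P̄·Hᵀ·S⁻¹ = [157/843; -38/843; -50/281]
step 0: x' = x̄ + K·y = [-68/843, 2626/843, -671/281]
step 0: P' = (I − K·H)·P̄ = [20030/843 18611/843 263/281; 18611/843 27218/843 -1900/281; 263/281 -1900/281 1492/281]
step 1: x̄ = F·x = [-923/843, -8597/843, -1955/281]
step 1: P̄ = F·P·Fᵀ + Q = [320918/843 -143389/843 -75760/281; -143389/843 155063/843 56816/281; -75760/281 56816/281 72308/281]
step 1: y = z − H·x̄ = [-11262/281]
step 1: S = H·P̄·Hᵀ + R = [3259539/281]
step 1: K = P̄·Hᵀ·S⁻¹ = [536818/3259539; -369416/3259539; -53564/362171]
step 1: x' = x̄ + K·y = [-8361205/1086513, -6145183/1086513, -372977/362171]
step 1: P' = (I − K·H)·P̄ = [215331010/3259539 151299451/3259539 4683432/362171; 151299451/3259539 113913823/3259539 2810352/362171; 4683432/362171 2810352/362171 1302284/362171]
step 2: x̄ = F·x = [-32369569/1086513, 11149595/1086513, 6518160/362171]
step 2: P̄ = F·P·Fᵀ + Q = [3448707694/3259539 -955870298/3259539 -662989312/1086513; -955870298/3259539 335923942/3259539 200094566/1086513; -662989312/1086513 200094566/1086513 132802561/362171]
step 2: y = z − H·x̄ = [48205085/362171]
step 2: S = H·P̄·Hᵀ + R = [7180366066/362171]
step 2: K = P̄·Hᵀ·S⁻¹ = [2462676632/10770549099; -730739929/10770549099; -973796935/7180366066]
step 2: x' = x̄ + K·y = [6905188333/10770549099, 13263641770/10770549099, -384318865/7180366066]
step 2: P' = (I − K·H)·P̄ = [77292973386/3590183033 51357866498/3590183033 16469179048/3590183033; 51357866498/3590183033 42357753436/3590183033 6243655351/3590183033; 16469179048/3590183033 6243655351/3590183033 14607828531/7180366066]

step 0: x' = [-68/843, 2626/843, -671/281], P' = [20030/843 18611/843 263/281; 18611/843 27218/843 -1900/281; 263/281 -1900/281 1492/281]
step 1: x' = [-8361205/1086513, -6145183/1086513, -372977/362171], P' = [215331010/3259539 151299451/3259539 4683432/362171; 151299451/3259539 113913823/3259539 2810352/362171; 4683432/362171 2810352/362171 1302284/362171]
step 2: x' = [6905188333/10770549099, 13263641770/10770549099, -384318865/7180366066], P' = [77292973386/3590183033 51357866498/3590183033 16469179048/3590183033; 51357866498/3590183033 42357753436/3590183033 6243655351/3590183033; 16469179048/3590183033 6243655351/3590183033 14607828531/7180366066]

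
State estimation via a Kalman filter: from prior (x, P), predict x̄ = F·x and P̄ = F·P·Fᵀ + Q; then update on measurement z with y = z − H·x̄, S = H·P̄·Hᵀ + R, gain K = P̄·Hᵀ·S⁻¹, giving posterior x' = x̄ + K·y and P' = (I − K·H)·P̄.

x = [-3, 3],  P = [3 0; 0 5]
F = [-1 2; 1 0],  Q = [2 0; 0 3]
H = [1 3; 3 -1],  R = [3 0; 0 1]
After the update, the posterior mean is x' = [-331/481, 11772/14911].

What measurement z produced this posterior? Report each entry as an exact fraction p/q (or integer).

z = [2, -3]

x̄ = F·x = [9, -3]
P̄ = F·P·Fᵀ + Q = [25 -3; -3 6]
S = H·P̄·Hᵀ + R = [64 33; 33 250]
K = P̄·Hᵀ·S⁻¹ = [46/481 144/481; 4245/14911 -1455/14911]
x' − x̄ = [-4660/481, 56505/14911] = K·y
y = (KᵀK)⁻¹·Kᵀ·(x' − x̄) = [2, -33]
z = y + H·x̄ = [2, -33] + [0, 30] = [2, -3]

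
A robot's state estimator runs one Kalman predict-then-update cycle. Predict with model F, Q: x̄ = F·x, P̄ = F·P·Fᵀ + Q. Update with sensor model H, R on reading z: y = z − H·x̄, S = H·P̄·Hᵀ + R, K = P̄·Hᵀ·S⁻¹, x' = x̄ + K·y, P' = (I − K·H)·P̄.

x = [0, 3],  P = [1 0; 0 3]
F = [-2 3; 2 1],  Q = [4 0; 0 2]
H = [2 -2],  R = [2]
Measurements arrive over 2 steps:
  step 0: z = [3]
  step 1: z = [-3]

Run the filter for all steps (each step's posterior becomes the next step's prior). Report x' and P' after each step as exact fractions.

step 0: x' = [117/23, 81/23], P' = [205/23 195/23; 195/23 589/69]
step 1: x' = [-12303/6569, -1635/6569], P' = [85317/6569 85947/6569; 85947/6569 89827/6569]

step 0: x̄ = F·x = [9, 3]
step 0: P̄ = F·P·Fᵀ + Q = [35 5; 5 9]
step 0: y = z − H·x̄ = [-9]
step 0: S = H·P̄·Hᵀ + R = [138]
step 0: K = P̄·Hᵀ·S⁻¹ = [10/23; -4/69]
step 0: x' = x̄ + K·y = [117/23, 81/23]
step 0: P' = (I − K·H)·P̄ = [205/23 195/23; 195/23 589/69]
step 1: x̄ = F·x = [9/23, 315/23]
step 1: P̄ = F·P·Fᵀ + Q = [339/23 549/23; 549/23 5527/69]
step 1: y = z − H·x̄ = [543/23]
step 1: S = H·P̄·Hᵀ + R = [13138/69]
step 1: K = P̄·Hᵀ·S⁻¹ = [-630/6569; -3880/6569]
step 1: x' = x̄ + K·y = [-12303/6569, -1635/6569]
step 1: P' = (I − K·H)·P̄ = [85317/6569 85947/6569; 85947/6569 89827/6569]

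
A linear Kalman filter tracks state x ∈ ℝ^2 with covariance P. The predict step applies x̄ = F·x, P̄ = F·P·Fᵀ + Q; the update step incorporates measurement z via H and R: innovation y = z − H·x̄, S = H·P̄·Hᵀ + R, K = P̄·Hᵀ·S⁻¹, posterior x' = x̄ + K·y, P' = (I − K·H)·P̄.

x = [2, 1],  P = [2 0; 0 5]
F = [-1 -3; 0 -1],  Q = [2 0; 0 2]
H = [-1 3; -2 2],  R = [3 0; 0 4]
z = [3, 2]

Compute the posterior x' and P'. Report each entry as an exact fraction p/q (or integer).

x̄ = F·x = [-5, -1]
P̄ = F·P·Fᵀ + Q = [49 15; 15 7]
y = z − H·x̄ = [1, -6]
S = H·P̄·Hᵀ + R = [25 20; 20 108]
K = P̄·Hᵀ·S⁻¹ = [232/575 -81/115; 242/575 -26/115]
x' = x̄ + K·y = [-213/575, 447/575]
P' = (I − K·H)·P̄ = [1563/575 753/575; 753/575 493/575]

x' = [-213/575, 447/575]
P' = [1563/575 753/575; 753/575 493/575]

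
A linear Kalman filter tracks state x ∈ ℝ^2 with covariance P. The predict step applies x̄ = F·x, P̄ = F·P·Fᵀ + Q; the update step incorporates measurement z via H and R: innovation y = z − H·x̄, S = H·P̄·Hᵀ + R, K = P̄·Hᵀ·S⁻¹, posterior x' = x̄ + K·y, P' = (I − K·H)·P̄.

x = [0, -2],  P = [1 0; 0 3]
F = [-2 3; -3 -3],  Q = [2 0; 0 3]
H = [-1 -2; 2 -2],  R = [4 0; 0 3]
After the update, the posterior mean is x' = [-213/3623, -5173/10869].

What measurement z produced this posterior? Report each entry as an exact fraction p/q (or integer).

x̄ = F·x = [-6, 6]
P̄ = F·P·Fᵀ + Q = [33 -21; -21 39]
S = H·P̄·Hᵀ + R = [109 132; 132 459]
K = P̄·Hᵀ·S⁻¹ = [-1125/3623 1176/3623; -1147/3623 -1852/10869]
x' − x̄ = [21525/3623, -70387/10869] = K·y
y = (KᵀK)⁻¹·Kᵀ·(x' − x̄) = [7, 25]
z = y + H·x̄ = [7, 25] + [-6, -24] = [1, 1]

z = [1, 1]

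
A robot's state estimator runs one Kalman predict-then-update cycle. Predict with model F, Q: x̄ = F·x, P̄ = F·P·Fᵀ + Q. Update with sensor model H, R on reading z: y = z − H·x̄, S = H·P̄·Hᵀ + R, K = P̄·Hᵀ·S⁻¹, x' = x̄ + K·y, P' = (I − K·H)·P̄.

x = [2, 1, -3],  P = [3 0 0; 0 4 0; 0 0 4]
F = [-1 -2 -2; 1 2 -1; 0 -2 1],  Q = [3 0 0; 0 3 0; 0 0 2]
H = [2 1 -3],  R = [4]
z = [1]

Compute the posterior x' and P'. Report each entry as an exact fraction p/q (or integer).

x̄ = F·x = [2, 7, -5]
P̄ = F·P·Fᵀ + Q = [38 -11 8; -11 26 -20; 8 -20 22]
y = z − H·x̄ = [-25]
S = H·P̄·Hᵀ + R = [360]
K = P̄·Hᵀ·S⁻¹ = [41/360; 8/45; -7/36]
x' = x̄ + K·y = [-61/72, 23/9, -5/36]
P' = (I − K·H)·P̄ = [11999/360 -823/45 575/36; -823/45 658/45 -68/9; 575/36 -68/9 151/18]

x' = [-61/72, 23/9, -5/36]
P' = [11999/360 -823/45 575/36; -823/45 658/45 -68/9; 575/36 -68/9 151/18]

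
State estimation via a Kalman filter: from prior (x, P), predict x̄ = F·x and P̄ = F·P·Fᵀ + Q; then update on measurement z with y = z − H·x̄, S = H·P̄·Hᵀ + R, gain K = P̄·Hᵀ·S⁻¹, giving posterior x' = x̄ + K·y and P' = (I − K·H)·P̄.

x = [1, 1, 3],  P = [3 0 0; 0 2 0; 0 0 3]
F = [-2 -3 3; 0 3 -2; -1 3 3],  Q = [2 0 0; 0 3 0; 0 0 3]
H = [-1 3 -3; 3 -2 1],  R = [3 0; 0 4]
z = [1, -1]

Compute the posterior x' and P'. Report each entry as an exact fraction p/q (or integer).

x' = [-34868/60071, -29661/60071, -31547/60071]
P' = [81789/60071 143892/60071 111465/60071; 143892/60071 439167/60071 396072/60071; 111465/60071 396072/60071 385221/60071]

x̄ = F·x = [4, -3, 11]
P̄ = F·P·Fᵀ + Q = [59 -36 15; -36 33 0; 15 0 51]
y = z − H·x̄ = [47, -30]
S = H·P̄·Hᵀ + R = [1124 -1074; -1074 1240]
K = P̄·Hᵀ·S⁻¹ = [5164/60071 17262/60071; -4869/60071 -25293/120142; -26304/60071 -18132/60071]
x' = x̄ + K·y = [-34868/60071, -29661/60071, -31547/60071]
P' = (I − K·H)·P̄ = [81789/60071 143892/60071 111465/60071; 143892/60071 439167/60071 396072/60071; 111465/60071 396072/60071 385221/60071]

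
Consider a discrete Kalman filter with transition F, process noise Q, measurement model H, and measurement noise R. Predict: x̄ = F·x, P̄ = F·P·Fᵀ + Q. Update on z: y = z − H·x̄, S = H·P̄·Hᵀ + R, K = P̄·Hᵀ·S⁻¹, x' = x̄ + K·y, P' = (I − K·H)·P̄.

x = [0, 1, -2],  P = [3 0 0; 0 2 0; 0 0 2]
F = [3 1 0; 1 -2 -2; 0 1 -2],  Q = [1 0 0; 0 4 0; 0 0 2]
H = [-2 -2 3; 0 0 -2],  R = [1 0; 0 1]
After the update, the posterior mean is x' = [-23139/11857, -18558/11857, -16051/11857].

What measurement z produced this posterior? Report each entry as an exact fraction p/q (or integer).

x̄ = F·x = [1, 2, 5]
P̄ = F·P·Fᵀ + Q = [30 5 2; 5 23 4; 2 4 12]
S = H·P̄·Hᵀ + R = [289 -48; -48 49]
K = P̄·Hᵀ·S⁻¹ = [-3328/11857 -4228/11857; -2540/11857 -4424/11857; 24/11857 -5784/11857]
x' − x̄ = [-34996/11857, -42272/11857, -75336/11857] = K·y
y = (KᵀK)⁻¹·Kᵀ·(x' − x̄) = [-6, 13]
z = y + H·x̄ = [-6, 13] + [9, -10] = [3, 3]

z = [3, 3]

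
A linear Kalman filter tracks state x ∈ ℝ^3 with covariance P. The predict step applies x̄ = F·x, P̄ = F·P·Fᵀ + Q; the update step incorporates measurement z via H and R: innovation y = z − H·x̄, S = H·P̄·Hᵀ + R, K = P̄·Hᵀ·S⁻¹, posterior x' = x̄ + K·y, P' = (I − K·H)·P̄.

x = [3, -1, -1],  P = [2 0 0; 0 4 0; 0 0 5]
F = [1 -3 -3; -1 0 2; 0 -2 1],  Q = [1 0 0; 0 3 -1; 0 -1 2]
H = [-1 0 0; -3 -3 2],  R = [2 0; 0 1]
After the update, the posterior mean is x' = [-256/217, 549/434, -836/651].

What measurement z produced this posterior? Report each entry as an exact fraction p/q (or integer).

x̄ = F·x = [9, -5, 1]
P̄ = F·P·Fᵀ + Q = [84 -32 9; -32 25 9; 9 9 23]
S = H·P̄·Hᵀ + R = [86 138; 138 282]
K = P̄·Hᵀ·S⁻¹ = [-387/434 -23/434; 607/868 -177/868; -239/868 277/2604]
x' − x̄ = [-2209/217, 2719/434, -1487/651] = K·y
y = (KᵀK)⁻¹·Kᵀ·(x' − x̄) = [11, 7]
z = y + H·x̄ = [11, 7] + [-9, -10] = [2, -3]

z = [2, -3]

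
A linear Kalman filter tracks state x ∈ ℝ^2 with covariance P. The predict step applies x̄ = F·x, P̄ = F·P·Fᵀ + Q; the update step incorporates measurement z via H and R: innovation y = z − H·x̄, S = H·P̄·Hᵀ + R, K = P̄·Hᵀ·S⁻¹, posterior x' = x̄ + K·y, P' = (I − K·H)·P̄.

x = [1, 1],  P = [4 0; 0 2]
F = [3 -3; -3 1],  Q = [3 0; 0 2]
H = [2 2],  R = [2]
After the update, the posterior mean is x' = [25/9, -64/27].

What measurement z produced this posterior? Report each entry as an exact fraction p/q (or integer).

x̄ = F·x = [0, -2]
P̄ = F·P·Fᵀ + Q = [57 -42; -42 40]
S = H·P̄·Hᵀ + R = [54]
K = P̄·Hᵀ·S⁻¹ = [5/9; -2/27]
x' − x̄ = [25/9, -10/27] = K·y
y = (KᵀK)⁻¹·Kᵀ·(x' − x̄) = [5]
z = y + H·x̄ = [5] + [-4] = [1]

z = [1]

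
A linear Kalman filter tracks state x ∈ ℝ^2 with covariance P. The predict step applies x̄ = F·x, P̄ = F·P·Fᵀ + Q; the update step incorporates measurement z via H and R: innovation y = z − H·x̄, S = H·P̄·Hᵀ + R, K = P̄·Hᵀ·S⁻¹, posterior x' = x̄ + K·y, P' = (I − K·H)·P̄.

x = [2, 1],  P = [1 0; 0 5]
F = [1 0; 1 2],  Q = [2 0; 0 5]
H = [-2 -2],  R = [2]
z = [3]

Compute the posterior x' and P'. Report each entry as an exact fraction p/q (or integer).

x' = [22/21, -17/7]
P' = [157/63 -17/7; -17/7 20/7]

x̄ = F·x = [2, 4]
P̄ = F·P·Fᵀ + Q = [3 1; 1 26]
y = z − H·x̄ = [15]
S = H·P̄·Hᵀ + R = [126]
K = P̄·Hᵀ·S⁻¹ = [-4/63; -3/7]
x' = x̄ + K·y = [22/21, -17/7]
P' = (I − K·H)·P̄ = [157/63 -17/7; -17/7 20/7]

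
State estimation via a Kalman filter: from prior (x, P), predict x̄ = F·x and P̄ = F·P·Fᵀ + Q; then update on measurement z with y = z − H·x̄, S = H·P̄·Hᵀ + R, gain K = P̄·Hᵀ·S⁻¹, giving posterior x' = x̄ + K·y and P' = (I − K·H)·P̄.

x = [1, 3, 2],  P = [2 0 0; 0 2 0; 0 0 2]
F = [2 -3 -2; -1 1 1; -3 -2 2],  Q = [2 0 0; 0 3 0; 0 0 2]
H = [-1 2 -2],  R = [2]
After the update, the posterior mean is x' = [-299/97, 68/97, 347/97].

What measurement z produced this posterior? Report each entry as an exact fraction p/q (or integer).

x̄ = F·x = [-11, 4, -5]
P̄ = F·P·Fᵀ + Q = [36 -14 -8; -14 9 6; -8 6 36]
S = H·P̄·Hᵀ + R = [194]
K = P̄·Hᵀ·S⁻¹ = [-24/97; 10/97; -26/97]
x' − x̄ = [768/97, -320/97, 832/97] = K·y
y = (KᵀK)⁻¹·Kᵀ·(x' − x̄) = [-32]
z = y + H·x̄ = [-32] + [29] = [-3]

z = [-3]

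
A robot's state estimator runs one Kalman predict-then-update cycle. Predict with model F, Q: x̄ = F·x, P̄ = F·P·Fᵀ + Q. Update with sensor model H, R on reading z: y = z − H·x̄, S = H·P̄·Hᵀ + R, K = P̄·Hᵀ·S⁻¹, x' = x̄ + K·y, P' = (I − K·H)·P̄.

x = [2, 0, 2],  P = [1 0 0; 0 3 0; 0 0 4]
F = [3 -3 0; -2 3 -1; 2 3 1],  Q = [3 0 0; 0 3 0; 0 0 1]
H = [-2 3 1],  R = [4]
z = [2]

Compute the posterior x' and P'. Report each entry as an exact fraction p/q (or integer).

x̄ = F·x = [6, -6, 6]
P̄ = F·P·Fᵀ + Q = [39 -33 -21; -33 38 19; -21 19 36]
y = z − H·x̄ = [26]
S = H·P̄·Hᵀ + R = [1132]
K = P̄·Hᵀ·S⁻¹ = [-99/566; 199/1132; 135/1132]
x' = x̄ + K·y = [411/283, -809/566, 5151/566]
P' = (I − K·H)·P̄ = [1236/283 1023/566 1479/566; 1023/566 3415/1132 -5357/1132; 1479/566 -5357/1132 22527/1132]

x' = [411/283, -809/566, 5151/566]
P' = [1236/283 1023/566 1479/566; 1023/566 3415/1132 -5357/1132; 1479/566 -5357/1132 22527/1132]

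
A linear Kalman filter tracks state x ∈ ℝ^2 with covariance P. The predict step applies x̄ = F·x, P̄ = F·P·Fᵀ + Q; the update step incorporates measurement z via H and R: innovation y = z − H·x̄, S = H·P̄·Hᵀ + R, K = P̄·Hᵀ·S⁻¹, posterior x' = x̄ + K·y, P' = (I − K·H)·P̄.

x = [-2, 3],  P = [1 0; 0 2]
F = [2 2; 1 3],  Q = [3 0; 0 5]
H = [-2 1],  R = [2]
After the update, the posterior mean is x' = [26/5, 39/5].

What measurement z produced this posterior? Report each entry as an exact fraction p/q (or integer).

x̄ = F·x = [2, 7]
P̄ = F·P·Fᵀ + Q = [15 14; 14 24]
S = H·P̄·Hᵀ + R = [30]
K = P̄·Hᵀ·S⁻¹ = [-8/15; -2/15]
x' − x̄ = [16/5, 4/5] = K·y
y = (KᵀK)⁻¹·Kᵀ·(x' − x̄) = [-6]
z = y + H·x̄ = [-6] + [3] = [-3]

z = [-3]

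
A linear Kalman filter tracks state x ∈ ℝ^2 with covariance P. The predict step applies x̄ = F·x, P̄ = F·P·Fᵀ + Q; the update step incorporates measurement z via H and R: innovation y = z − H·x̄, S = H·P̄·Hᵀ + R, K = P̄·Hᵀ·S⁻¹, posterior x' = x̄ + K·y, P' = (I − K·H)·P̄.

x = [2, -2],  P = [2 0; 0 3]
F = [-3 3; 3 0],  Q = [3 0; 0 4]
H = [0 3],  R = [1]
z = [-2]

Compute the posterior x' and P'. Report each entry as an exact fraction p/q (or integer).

x̄ = F·x = [-12, 6]
P̄ = F·P·Fᵀ + Q = [48 -18; -18 22]
y = z − H·x̄ = [-20]
S = H·P̄·Hᵀ + R = [199]
K = P̄·Hᵀ·S⁻¹ = [-54/199; 66/199]
x' = x̄ + K·y = [-1308/199, -126/199]
P' = (I − K·H)·P̄ = [6636/199 -18/199; -18/199 22/199]

x' = [-1308/199, -126/199]
P' = [6636/199 -18/199; -18/199 22/199]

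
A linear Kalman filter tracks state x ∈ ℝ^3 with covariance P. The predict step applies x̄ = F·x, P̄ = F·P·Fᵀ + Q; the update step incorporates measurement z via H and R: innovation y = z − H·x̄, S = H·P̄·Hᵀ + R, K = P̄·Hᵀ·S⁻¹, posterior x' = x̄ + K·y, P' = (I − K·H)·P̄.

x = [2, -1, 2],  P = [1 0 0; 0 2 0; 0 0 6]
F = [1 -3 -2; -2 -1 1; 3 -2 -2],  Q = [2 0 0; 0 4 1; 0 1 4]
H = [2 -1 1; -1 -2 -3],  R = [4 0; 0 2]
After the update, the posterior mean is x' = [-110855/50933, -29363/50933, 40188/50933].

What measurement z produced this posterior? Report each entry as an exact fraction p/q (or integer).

z = [-3, 1]

x̄ = F·x = [1, -1, 4]
P̄ = F·P·Fᵀ + Q = [45 -8 39; -8 16 -13; 39 -13 45]
S = H·P̄·Hᵀ + R = [459 -455; -455 562]
K = P̄·Hᵀ·S⁻¹ = [10564/50933 -4679/50933; -18465/50933 -13590/50933; 9092/50933 -6052/50933]
x' − x̄ = [-161788/50933, 21570/50933, -163544/50933] = K·y
y = (KᵀK)⁻¹·Kᵀ·(x' − x̄) = [-10, 12]
z = y + H·x̄ = [-10, 12] + [7, -11] = [-3, 1]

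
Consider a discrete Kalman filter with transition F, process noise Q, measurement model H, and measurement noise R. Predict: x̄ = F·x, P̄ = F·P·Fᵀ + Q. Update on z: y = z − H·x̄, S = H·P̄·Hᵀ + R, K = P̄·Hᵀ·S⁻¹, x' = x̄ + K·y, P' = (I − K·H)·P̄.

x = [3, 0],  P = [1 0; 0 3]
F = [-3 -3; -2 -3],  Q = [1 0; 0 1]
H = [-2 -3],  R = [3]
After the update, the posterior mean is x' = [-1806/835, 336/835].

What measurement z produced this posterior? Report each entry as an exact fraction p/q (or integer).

x̄ = F·x = [-9, -6]
P̄ = F·P·Fᵀ + Q = [37 33; 33 32]
S = H·P̄·Hᵀ + R = [835]
K = P̄·Hᵀ·S⁻¹ = [-173/835; -162/835]
x' − x̄ = [5709/835, 5346/835] = K·y
y = (KᵀK)⁻¹·Kᵀ·(x' − x̄) = [-33]
z = y + H·x̄ = [-33] + [36] = [3]

z = [3]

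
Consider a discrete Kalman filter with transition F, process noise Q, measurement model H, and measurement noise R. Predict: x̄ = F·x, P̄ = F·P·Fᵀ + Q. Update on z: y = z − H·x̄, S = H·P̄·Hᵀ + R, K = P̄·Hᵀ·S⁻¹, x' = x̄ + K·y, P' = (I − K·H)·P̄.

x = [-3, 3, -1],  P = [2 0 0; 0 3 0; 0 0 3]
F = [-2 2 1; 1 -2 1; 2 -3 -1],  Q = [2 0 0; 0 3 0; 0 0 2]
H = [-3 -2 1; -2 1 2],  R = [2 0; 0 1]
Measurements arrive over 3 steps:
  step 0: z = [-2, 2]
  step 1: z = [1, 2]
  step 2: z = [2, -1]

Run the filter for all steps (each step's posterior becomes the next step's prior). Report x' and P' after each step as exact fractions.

step 0: x̄ = F·x = [11, -10, -14]
step 0: P̄ = F·P·Fᵀ + Q = [25 -13 -29; -13 20 19; -29 19 40]
step 0: y = z − H·x̄ = [25, 62]
step 0: S = H·P̄·Hᵀ + R = [289 352; 352 641]
step 0: K = P̄·Hᵀ·S⁻¹ = [-7406/61345 -7513/61345; -3606/12269 3588/12269; 357/12269 2809/12269]
step 0: x' = x̄ + K·y = [23839/61345, 9616/12269, 11317/12269]
step 0: P' = (I − K·H)·P̄ = [46884/61345 -6617/12269 11934/12269; -6617/12269 8896/12269 -9271/12269; 11934/12269 -9271/12269 17974/12269]
step 1: x̄ = F·x = [105067/61345, -15736/61345, -153147/61345]
step 1: P̄ = F·P·Fᵀ + Q = [418596/61345 -439998/61345 -404681/61345; -439998/61345 935809/61345 608398/61345; -404681/61345 608398/61345 680626/61345]
step 1: y = z − H·x̄ = [498221/61345, 654854/61345]
step 1: S = H·P̄·Hᵀ + R = [3028434/61345 2973466/61345; 2973466/61345 12825074/61345]
step 1: K = P̄·Hᵀ·S⁻¹ = [-31015833/244505584 -32588435/244505584; -67562191/244505584 73479635/244505584; 3508629/244505584 52167431/244505584]
step 1: x' = x̄ + K·y = [-181008039/244505584, 172956079/244505584, -25025237/244505584]
step 1: P' = (I − K·H)·P̄ = [165369223/244505584 -114000399/244505584 206075205/244505584; -114000399/244505584 159945999/244505584 -157233581/244505584; 206075205/244505584 -157233581/244505584 310775711/244505584]
step 2: x̄ = F·x = [682902999/244505584, -275972717/122252792, -427929539/122252792]
step 2: P̄ = F·P·Fᵀ + Q = [1559815815/244505584 -774912165/122252792 -730731931/122252792; -774912165/122252792 836633003/61126396 535237577/61126396; -730731931/122252792 535237577/61126396 625270061/61126396]
step 2: y = z − H·x̄ = [2289688375/244505584, 846241001/61126396]
step 2: S = H·P̄·Hᵀ + R = [12021651775/244505584 2846756749/61126396; 2846756749/61126396 2893089455/15281599]
step 2: K = P̄·Hᵀ·S⁻¹ = [-55544375961/436402139494 -231659547407/1745608557976; -120298117423/436402139494 522935397569/1745608557976; 6028061125/436402139494 373666206909/1745608557976]
step 2: x' = x̄ + K·y = [-412240718281/1745608557976, -1207105273837/1745608557976, -711389663613/1745608557976]
step 2: P' = (I − K·H)·P̄ = [1179030431101/1745608557976 -811814251287/1745608557976 1469107783041/1745608557976; -811814251287/1745608557976 1138992456297/1745608557976 -1119842780651/1745608557976; 1469107783041/1745608557976 -1119842780651/1745608557976 2215862276821/1745608557976]

step 0: x' = [23839/61345, 9616/12269, 11317/12269], P' = [46884/61345 -6617/12269 11934/12269; -6617/12269 8896/12269 -9271/12269; 11934/12269 -9271/12269 17974/12269]
step 1: x' = [-181008039/244505584, 172956079/244505584, -25025237/244505584], P' = [165369223/244505584 -114000399/244505584 206075205/244505584; -114000399/244505584 159945999/244505584 -157233581/244505584; 206075205/244505584 -157233581/244505584 310775711/244505584]
step 2: x' = [-412240718281/1745608557976, -1207105273837/1745608557976, -711389663613/1745608557976], P' = [1179030431101/1745608557976 -811814251287/1745608557976 1469107783041/1745608557976; -811814251287/1745608557976 1138992456297/1745608557976 -1119842780651/1745608557976; 1469107783041/1745608557976 -1119842780651/1745608557976 2215862276821/1745608557976]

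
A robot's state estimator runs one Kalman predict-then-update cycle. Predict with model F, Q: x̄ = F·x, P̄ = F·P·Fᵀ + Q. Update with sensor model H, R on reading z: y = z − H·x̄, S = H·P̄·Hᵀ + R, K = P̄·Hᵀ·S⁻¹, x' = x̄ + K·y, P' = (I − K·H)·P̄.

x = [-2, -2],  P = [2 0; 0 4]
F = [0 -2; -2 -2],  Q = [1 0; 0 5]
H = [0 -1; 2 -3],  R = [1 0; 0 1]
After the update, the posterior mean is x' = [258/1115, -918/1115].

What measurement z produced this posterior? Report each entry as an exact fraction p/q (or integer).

x̄ = F·x = [4, 8]
P̄ = F·P·Fᵀ + Q = [17 16; 16 29]
S = H·P̄·Hᵀ + R = [30 55; 55 138]
K = P̄·Hᵀ·S⁻¹ = [-1438/1115 92/223; -977/1115 -11/223]
x' − x̄ = [-4202/1115, -9838/1115] = K·y
y = (KᵀK)⁻¹·Kᵀ·(x' − x̄) = [9, 19]
z = y + H·x̄ = [9, 19] + [-8, -16] = [1, 3]

z = [1, 3]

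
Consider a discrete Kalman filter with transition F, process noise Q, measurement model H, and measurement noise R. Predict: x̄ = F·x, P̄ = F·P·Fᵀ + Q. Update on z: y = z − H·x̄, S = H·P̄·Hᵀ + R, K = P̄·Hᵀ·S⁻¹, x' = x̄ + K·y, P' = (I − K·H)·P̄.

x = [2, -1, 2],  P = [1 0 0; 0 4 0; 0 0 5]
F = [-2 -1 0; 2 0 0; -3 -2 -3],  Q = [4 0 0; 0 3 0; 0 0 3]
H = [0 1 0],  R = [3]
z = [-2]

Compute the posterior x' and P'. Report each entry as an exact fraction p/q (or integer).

x̄ = F·x = [-3, 4, -10]
P̄ = F·P·Fᵀ + Q = [12 -4 14; -4 7 -6; 14 -6 73]
y = z − H·x̄ = [-6]
S = H·P̄·Hᵀ + R = [10]
K = P̄·Hᵀ·S⁻¹ = [-2/5; 7/10; -3/5]
x' = x̄ + K·y = [-3/5, -1/5, -32/5]
P' = (I − K·H)·P̄ = [52/5 -6/5 58/5; -6/5 21/10 -9/5; 58/5 -9/5 347/5]

x' = [-3/5, -1/5, -32/5]
P' = [52/5 -6/5 58/5; -6/5 21/10 -9/5; 58/5 -9/5 347/5]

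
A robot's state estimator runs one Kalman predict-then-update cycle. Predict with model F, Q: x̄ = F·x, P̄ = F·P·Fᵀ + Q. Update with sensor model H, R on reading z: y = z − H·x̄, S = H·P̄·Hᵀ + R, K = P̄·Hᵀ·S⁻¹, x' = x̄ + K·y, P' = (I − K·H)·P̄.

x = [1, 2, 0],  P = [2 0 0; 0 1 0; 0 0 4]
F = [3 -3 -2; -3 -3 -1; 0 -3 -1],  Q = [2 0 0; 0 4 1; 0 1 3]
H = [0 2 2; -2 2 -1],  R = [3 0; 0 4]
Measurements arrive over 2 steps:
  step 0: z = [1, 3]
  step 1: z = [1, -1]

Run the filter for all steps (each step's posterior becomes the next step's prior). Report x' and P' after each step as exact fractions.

step 0: x' = [-6915/12184, 4463/6092, -2293/6092], P' = [273569/109656 71315/54828 -56789/54828; 71315/54828 31475/27414 -19811/27414; -56789/54828 -19811/27414 28505/27414]
step 1: x' = [539981515/2657483748, 147669659/2657483748, 202015321/664370937], P' = [5339494811/2657483748 2645123065/2657483748 -532724359/664370937; 2645123065/2657483748 2536537385/2657483748 -377810708/664370937; -532724359/664370937 -377810708/664370937 608235206/664370937]

step 0: x̄ = F·x = [-3, -9, -6]
step 0: P̄ = F·P·Fᵀ + Q = [45 -1 17; -1 35 14; 17 14 16]
step 0: y = z − H·x̄ = [31, 9]
step 0: S = H·P̄·Hᵀ + R = [319 72; 72 360]
step 0: K = P̄·Hᵀ·S⁻¹ = [269/1523 -37075/109656; 432/1523 5723/54828; 322/1523 -5669/54828]
step 0: x' = x̄ + K·y = [-6915/12184, 4463/6092, -2293/6092]
step 0: P' = (I − K·H)·P̄ = [273569/109656 71315/54828 -56789/54828; 71315/54828 31475/27414 -19811/27414; -56789/54828 -19811/27414 28505/27414]
step 1: x̄ = F·x = [-38351/12184, -1447/12184, -2774/1523]
step 1: P̄ = F·P·Fᵀ + Q = [2115281/109656 -2154911/109656 -36874/13707; -2154911/109656 5558273/109656 228031/13707; -36874/13707 228031/13707 137578/13707]
step 1: y = z − H·x̄ = [29731/6092, -13523/1523]
step 1: S = H·P̄·Hᵀ + R = [10389635/27414 1394998/4569; 1394998/4569 569386/1523]
step 1: K = P̄·Hᵀ·S⁻¹ = [57136181/442913958 -407230757/1328741874; 113921617/442913958 80879467/664370937; 51205444/221456979 -74601976/664370937]
step 1: x' = x̄ + K·y = [539981515/2657483748, 147669659/2657483748, 202015321/664370937]
step 1: P' = (I − K·H)·P̄ = [5339494811/2657483748 2645123065/2657483748 -532724359/664370937; 2645123065/2657483748 2536537385/2657483748 -377810708/664370937; -532724359/664370937 -377810708/664370937 608235206/664370937]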